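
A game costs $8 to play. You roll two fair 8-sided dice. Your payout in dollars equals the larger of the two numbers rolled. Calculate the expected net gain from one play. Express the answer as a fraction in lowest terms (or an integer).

-35/16 dollars

Distribution of the larger of the two numbers rolled: 1 w.p. 1/64, 2 w.p. 3/64, 3 w.p. 5/64, 4 w.p. 7/64, 5 w.p. 9/64, 6 w.p. 11/64, …
E[payout] = (1/64)·1 + (3/64)·2 + (5/64)·3 + (7/64)·4 + (9/64)·5 + (11/64)·6 + (13/64)·7 + (15/64)·8 = 93/16
Expected profit = 93/16 − 8 = -35/16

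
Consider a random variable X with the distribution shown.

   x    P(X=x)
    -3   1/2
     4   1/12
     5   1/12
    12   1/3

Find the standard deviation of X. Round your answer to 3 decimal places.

E[X] = 13/4, E[X²] = 671/12
Var(X) = E[X²] − (E[X])² = 671/12 − 169/16 = 2177/48
SD(X) = √(2177/48) ≈ 6.735

6.735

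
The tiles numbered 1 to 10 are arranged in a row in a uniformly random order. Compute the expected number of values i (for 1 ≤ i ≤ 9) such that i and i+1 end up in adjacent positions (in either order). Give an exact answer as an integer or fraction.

For each i ∈ {1,…,9}, let Xᵢ = 1 if i and i+1 are adjacent. P(Xᵢ=1) = 2·(10−1)!/10! = 2/10.
By linearity, E[ΣXᵢ] = (9)·(2/10) = 9/5.

9/5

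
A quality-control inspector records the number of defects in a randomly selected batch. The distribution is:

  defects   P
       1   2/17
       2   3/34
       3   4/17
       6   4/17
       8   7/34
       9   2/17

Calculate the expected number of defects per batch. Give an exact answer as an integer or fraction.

E[X] = (2/17)·1 + (3/34)·2 + (4/17)·3 + (4/17)·6 + (7/34)·8 + (2/17)·9
     = 87/17

87/17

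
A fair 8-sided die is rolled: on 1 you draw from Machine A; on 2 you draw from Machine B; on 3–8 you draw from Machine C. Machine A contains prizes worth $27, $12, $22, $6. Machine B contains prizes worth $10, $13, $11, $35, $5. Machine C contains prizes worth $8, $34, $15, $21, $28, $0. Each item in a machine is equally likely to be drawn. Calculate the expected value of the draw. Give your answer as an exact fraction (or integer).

E[X | Machine A] = (27 + 12 + 22 + 6)/4 = 67/4
E[X | Machine B] = (10 + 13 + 11 + 35 + 5)/5 = 74/5
E[X | Machine C] = (8 + 34 + 15 + 21 + 28 + 0)/6 = 53/3
E[X] = (1/8)·67/4 + (1/8)·74/5 + (3/4)·53/3 = 2751/160

2751/160 dollars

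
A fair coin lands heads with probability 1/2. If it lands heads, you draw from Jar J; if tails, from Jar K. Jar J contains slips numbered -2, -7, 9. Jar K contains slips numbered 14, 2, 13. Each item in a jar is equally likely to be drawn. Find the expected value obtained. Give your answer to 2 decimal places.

4.83

E[X | Jar J] = (-2 − 7 + 9)/3 = 0
E[X | Jar K] = (14 + 2 + 13)/3 = 29/3
E[X] = (1/2)·0 + (1/2)·29/3 = 29/6 ≈ 4.83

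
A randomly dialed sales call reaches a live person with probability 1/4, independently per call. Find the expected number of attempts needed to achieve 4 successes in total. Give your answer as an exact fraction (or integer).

By linearity (sum of 4 independent geometric waits), E[trials] = 4/p = 4/(1/4) = 16.

16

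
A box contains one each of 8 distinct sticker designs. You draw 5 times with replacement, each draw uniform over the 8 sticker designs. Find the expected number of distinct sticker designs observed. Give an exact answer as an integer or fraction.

15961/4096

Let Xⱼ=1 if type j appears at least once. P(Xⱼ=1) = 1 − ((8−1)/8)^5 = 15961/32768.
E[#distinct] = 8·15961/32768 = 15961/4096.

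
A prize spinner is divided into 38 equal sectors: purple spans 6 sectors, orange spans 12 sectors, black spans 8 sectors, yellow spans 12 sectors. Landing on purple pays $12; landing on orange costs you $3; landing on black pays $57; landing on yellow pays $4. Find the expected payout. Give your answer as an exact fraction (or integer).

270/19 dollars

E[payout] = (6/38)·12 + (12/38)·(-3) + (8/38)·57 + (12/38)·4 = 270/19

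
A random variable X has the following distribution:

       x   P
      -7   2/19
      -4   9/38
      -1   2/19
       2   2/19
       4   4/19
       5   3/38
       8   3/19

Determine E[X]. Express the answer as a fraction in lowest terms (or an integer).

E[X] = (2/19)·(-7) + (9/38)·(-4) + (2/19)·(-1) + (2/19)·2 + (4/19)·4 + (3/38)·5 + (3/19)·8
     = 35/38

35/38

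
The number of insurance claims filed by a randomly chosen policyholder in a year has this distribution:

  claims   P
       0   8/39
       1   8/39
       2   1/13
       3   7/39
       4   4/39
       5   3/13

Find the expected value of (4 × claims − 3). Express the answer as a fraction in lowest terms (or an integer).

E[4x-3] = (8/39)·(-3) + (8/39)·1 + (1/13)·5 + (7/39)·9 + (4/39)·13 + (3/13)·17
     = 89/13

89/13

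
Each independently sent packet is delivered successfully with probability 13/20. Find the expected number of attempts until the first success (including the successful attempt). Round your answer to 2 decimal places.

For a geometric distribution, E[trials] = 1/p = 1/(13/20) = 20/13.
≈ 1.54

1.54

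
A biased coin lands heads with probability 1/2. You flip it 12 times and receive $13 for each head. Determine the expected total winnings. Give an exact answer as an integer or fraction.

E[#heads] = 12·1/2 = 6 (linearity over flips).
E[winnings] = 13·6 = 78.

$78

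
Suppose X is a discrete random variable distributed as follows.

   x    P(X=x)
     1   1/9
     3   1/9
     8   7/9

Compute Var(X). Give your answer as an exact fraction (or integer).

E[X] = (1/9)·1 + (1/9)·3 + (7/9)·8 = 20/3
E[X²] = (1/9)·1 + (1/9)·9 + (7/9)·64 = 458/9
Var(X) = 458/9 − (20/3)² = 58/9

58/9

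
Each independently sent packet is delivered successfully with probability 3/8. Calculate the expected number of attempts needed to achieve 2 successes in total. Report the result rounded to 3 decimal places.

By linearity (sum of 2 independent geometric waits), E[trials] = 2/p = 2/(3/8) = 16/3.
≈ 5.333

5.333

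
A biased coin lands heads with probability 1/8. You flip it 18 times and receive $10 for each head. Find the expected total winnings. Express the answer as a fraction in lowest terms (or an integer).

45/2 dollars

E[#heads] = 18·1/8 = 9/4 (linearity over flips).
E[winnings] = 10·9/4 = 45/2.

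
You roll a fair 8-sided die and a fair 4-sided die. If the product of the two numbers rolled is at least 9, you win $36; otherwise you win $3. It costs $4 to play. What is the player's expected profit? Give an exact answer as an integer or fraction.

31/2 dollars

E[payout] = (1/2)·3 + (1/2)·36 = 39/2
Expected profit = 39/2 − 4 = 31/2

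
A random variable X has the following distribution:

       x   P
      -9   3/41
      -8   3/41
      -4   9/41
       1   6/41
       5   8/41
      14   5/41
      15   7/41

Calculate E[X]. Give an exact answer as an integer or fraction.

E[X] = (3/41)·(-9) + (3/41)·(-8) + (9/41)·(-4) + (6/41)·1 + (8/41)·5 + (5/41)·14 + (7/41)·15
     = 134/41

134/41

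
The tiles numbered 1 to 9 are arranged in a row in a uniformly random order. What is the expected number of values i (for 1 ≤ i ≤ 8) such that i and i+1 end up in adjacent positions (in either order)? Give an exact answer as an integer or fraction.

For each i ∈ {1,…,8}, let Xᵢ = 1 if i and i+1 are adjacent. P(Xᵢ=1) = 2·(9−1)!/9! = 2/9.
By linearity, E[ΣXᵢ] = (8)·(2/9) = 16/9.

16/9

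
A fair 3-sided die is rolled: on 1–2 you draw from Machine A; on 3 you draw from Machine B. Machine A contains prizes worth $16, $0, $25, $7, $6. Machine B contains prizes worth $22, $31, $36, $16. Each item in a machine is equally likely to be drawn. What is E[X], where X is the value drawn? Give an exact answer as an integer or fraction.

319/20 dollars

E[X | Machine A] = (16 + 0 + 25 + 7 + 6)/5 = 54/5
E[X | Machine B] = (22 + 31 + 36 + 16)/4 = 105/4
E[X] = (2/3)·54/5 + (1/3)·105/4 = 319/20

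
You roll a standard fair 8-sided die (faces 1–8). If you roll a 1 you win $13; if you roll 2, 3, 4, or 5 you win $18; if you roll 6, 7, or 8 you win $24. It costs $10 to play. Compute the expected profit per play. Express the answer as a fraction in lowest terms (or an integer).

77/8 dollars

E[payout] = (1/8)·13 + (1/2)·18 + (3/8)·24 = 157/8
Expected profit = 157/8 − 10 = 77/8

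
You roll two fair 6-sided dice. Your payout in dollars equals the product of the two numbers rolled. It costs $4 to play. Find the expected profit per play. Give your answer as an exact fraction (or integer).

Distribution of the product of the two numbers rolled: 1 w.p. 1/36, 2 w.p. 1/18, 3 w.p. 1/18, 4 w.p. 1/12, 5 w.p. 1/18, 6 w.p. 1/9, …
E[payout] = (1/36)·1 + (1/18)·2 + (1/18)·3 + (1/12)·4 + (1/18)·5 + (1/9)·6 + (1/18)·8 + (1/36)·9 + (1/18)·10 + (1/9)·12 + (1/18)·15 + (1/36)·16 + (1/18)·18 + (1/18)·20 + (1/18)·24 + (1/36)·25 + (1/18)·30 + (1/36)·36 = 49/4
Expected profit = 49/4 − 4 = 33/4

33/4 dollars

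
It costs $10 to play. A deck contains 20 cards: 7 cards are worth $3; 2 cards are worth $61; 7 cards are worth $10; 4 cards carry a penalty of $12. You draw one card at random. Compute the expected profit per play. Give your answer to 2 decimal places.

-$1.75

E[payout] = (7/20)·3 + (2/20)·61 + (7/20)·10 + (4/20)·(-12) = 33/4
Expected profit = 33/4 − 10 = -7/4 ≈ -$1.75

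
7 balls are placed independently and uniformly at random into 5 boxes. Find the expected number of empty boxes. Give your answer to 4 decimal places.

1.0486

Let Xⱼ=1 if box j is empty. P(Xⱼ=1) = ((5-1)/5)^7 = 16384/78125.
By linearity, E[#empty] = 5·16384/78125 = 16384/15625.
≈ 1.0486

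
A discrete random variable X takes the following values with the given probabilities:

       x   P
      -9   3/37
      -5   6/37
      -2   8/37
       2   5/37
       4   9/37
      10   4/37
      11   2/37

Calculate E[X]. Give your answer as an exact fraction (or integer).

E[X] = (3/37)·(-9) + (6/37)·(-5) + (8/37)·(-2) + (5/37)·2 + (9/37)·4 + (4/37)·10 + (2/37)·11
     = 35/37

35/37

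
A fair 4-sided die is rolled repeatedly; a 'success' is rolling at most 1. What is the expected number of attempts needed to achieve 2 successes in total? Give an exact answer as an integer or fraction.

By linearity (sum of 2 independent geometric waits), E[trials] = 2/p = 2/(1/4) = 8.

8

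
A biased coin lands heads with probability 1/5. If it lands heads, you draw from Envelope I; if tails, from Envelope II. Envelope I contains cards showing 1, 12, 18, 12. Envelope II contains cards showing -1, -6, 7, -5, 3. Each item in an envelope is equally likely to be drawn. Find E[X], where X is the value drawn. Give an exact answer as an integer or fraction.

183/100

E[X | Envelope I] = (1 + 12 + 18 + 12)/4 = 43/4
E[X | Envelope II] = (-1 − 6 + 7 − 5 + 3)/5 = -2/5
E[X] = (1/5)·43/4 + (4/5)·(-2/5) = 183/100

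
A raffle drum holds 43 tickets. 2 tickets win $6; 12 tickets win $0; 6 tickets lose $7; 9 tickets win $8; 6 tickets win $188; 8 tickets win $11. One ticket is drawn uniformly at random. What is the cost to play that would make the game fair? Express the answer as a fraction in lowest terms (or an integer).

E[payout] = (2/43)·6 + (12/43)·0 + (6/43)·(-7) + (9/43)·8 + (6/43)·188 + (8/43)·11 = 1258/43
Fair fee = E[payout] = 1258/43

1258/43 dollars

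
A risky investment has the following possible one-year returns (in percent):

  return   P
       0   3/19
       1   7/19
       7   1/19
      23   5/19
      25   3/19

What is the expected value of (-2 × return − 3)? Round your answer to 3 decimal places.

-24.474

E[-2x-3] = (3/19)·(-3) + (7/19)·(-5) + (1/19)·(-17) + (5/19)·(-49) + (3/19)·(-53)
     = -465/19 ≈ -24.474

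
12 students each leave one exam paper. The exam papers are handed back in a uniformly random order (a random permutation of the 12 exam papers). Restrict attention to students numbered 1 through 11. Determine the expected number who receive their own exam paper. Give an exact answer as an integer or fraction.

11/12

Let Xᵢ = 1 if person i gets their own exam paper. For each i, P(Xᵢ=1) = 1/12.
By linearity of expectation, E[X₁+…+X_11] = 11·(1/12) = 11/12.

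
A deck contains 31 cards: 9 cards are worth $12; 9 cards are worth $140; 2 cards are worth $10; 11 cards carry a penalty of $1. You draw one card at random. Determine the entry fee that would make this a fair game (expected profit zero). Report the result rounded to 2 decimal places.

$44.42

E[payout] = (9/31)·12 + (9/31)·140 + (2/31)·10 + (11/31)·(-1) = 1377/31
Fair fee = E[payout] = 1377/31 ≈ $44.42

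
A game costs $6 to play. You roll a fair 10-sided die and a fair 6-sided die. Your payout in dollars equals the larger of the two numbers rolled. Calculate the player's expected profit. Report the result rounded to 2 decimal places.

$0.08

Distribution of the larger of the two numbers rolled: 1 w.p. 1/60, 2 w.p. 1/20, 3 w.p. 1/12, 4 w.p. 7/60, 5 w.p. 3/20, 6 w.p. 11/60, …
E[payout] = (1/60)·1 + (1/20)·2 + (1/12)·3 + (7/60)·4 + (3/20)·5 + (11/60)·6 + (1/10)·7 + (1/10)·8 + (1/10)·9 + (1/10)·10 = 73/12
Expected profit = 73/12 − 6 = 1/12 ≈ $0.08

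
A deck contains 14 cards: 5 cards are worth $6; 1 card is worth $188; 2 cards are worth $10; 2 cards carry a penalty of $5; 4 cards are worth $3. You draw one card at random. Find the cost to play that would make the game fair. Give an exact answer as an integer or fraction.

120/7 dollars

E[payout] = (5/14)·6 + (1/14)·188 + (2/14)·10 + (2/14)·(-5) + (4/14)·3 = 120/7
Fair fee = E[payout] = 120/7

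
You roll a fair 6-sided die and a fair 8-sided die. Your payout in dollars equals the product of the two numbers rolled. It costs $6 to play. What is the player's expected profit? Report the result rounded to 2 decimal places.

$9.75

Distribution of the product of the two numbers rolled: 1 w.p. 1/48, 2 w.p. 1/24, 3 w.p. 1/24, 4 w.p. 1/16, 5 w.p. 1/24, 6 w.p. 1/12, …
E[payout] = (1/48)·1 + (1/24)·2 + (1/24)·3 + (1/16)·4 + (1/24)·5 + (1/12)·6 + (1/48)·7 + (1/16)·8 + (1/48)·9 + (1/24)·10 + (1/12)·12 + (1/48)·14 + (1/24)·15 + (1/24)·16 + (1/24)·18 + (1/24)·20 + (1/48)·21 + (1/16)·24 + (1/48)·25 + (1/48)·28 + (1/24)·30 + (1/48)·32 + (1/48)·35 + (1/48)·36 + (1/48)·40 + (1/48)·42 + (1/48)·48 = 63/4
Expected profit = 63/4 − 6 = 39/4 ≈ $9.75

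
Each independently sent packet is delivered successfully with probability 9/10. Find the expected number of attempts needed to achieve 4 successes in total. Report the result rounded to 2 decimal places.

By linearity (sum of 4 independent geometric waits), E[trials] = 4/p = 4/(9/10) = 40/9.
≈ 4.44

4.44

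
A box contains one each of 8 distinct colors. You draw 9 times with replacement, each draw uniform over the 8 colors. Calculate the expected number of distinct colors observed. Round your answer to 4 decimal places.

Let Xⱼ=1 if type j appears at least once. P(Xⱼ=1) = 1 − ((8−1)/8)^9 = 93864121/134217728.
E[#distinct] = 8·93864121/134217728 = 93864121/16777216.
≈ 5.5947

5.5947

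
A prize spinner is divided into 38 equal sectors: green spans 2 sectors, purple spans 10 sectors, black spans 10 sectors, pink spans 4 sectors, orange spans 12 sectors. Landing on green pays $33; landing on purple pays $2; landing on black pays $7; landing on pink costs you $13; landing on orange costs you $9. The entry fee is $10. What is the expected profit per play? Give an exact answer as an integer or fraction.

E[payout] = (2/38)·33 + (10/38)·2 + (10/38)·7 + (4/38)·(-13) + (12/38)·(-9) = -2/19
Expected profit = -2/19 − 10 = -192/19

-192/19 dollars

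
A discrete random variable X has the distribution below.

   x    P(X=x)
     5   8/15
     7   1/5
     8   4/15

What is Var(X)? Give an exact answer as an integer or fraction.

E[X] = (8/15)·5 + (1/5)·7 + (4/15)·8 = 31/5
E[X²] = (8/15)·25 + (1/5)·49 + (4/15)·64 = 201/5
Var(X) = 201/5 − (31/5)² = 44/25

44/25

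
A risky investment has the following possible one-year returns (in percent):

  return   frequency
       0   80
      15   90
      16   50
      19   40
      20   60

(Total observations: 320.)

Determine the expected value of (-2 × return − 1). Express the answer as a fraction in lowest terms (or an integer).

-427/16

Total = 320, so P(return=0) = 80/320, etc.
E[-2x-1] = (1/4)·(-1) + (9/32)·(-31) + (5/32)·(-33) + (1/8)·(-39) + (3/16)·(-41)
     = -427/16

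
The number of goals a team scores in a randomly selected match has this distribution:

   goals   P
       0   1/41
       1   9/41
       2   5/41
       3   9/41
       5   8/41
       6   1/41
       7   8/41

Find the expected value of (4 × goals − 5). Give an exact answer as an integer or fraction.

E[4x-5] = (1/41)·(-5) + (9/41)·(-1) + (5/41)·3 + (9/41)·7 + (8/41)·15 + (1/41)·19 + (8/41)·23
     = 387/41

387/41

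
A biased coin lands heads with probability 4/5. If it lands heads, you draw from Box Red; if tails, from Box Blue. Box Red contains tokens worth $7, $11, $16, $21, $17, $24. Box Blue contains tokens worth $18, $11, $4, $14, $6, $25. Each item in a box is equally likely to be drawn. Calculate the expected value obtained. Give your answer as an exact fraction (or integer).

E[X | Box Red] = (7 + 11 + 16 + 21 + 17 + 24)/6 = 16
E[X | Box Blue] = (18 + 11 + 4 + 14 + 6 + 25)/6 = 13
E[X] = (4/5)·16 + (1/5)·13 = 77/5

77/5 dollars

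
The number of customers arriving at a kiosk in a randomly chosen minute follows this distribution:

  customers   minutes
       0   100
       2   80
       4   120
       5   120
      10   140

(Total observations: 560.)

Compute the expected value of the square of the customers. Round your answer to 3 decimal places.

34.357

Total = 560, so P(customers=0) = 100/560, etc.
E[X²] = (5/28)·0 + (1/7)·4 + (3/14)·16 + (3/14)·25 + (1/4)·100
     = 481/14 ≈ 34.357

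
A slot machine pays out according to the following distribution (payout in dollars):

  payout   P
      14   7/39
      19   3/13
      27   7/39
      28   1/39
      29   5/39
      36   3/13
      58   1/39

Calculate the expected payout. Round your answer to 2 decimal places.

E[X] = (7/39)·14 + (3/13)·19 + (7/39)·27 + (1/39)·28 + (5/39)·29 + (3/13)·36 + (1/39)·58
     = 1013/39 ≈ 25.97

$25.97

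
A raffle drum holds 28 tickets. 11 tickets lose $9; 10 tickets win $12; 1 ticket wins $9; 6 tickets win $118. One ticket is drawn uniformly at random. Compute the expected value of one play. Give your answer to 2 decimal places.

E[payout] = (11/28)·(-9) + (10/28)·12 + (1/28)·9 + (6/28)·118 = 369/14
≈ $26.36

$26.36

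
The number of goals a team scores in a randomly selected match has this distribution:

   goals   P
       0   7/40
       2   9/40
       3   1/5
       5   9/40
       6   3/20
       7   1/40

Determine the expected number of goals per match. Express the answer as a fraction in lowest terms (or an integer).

E[X] = (7/40)·0 + (9/40)·2 + (1/5)·3 + (9/40)·5 + (3/20)·6 + (1/40)·7
     = 13/4

13/4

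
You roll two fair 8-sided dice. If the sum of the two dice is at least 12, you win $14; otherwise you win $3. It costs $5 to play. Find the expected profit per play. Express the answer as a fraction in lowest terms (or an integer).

37/64 dollars

E[payout] = (49/64)·3 + (15/64)·14 = 357/64
Expected profit = 357/64 − 5 = 37/64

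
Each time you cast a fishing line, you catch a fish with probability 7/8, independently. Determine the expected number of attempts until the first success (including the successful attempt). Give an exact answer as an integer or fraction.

8/7

For a geometric distribution, E[trials] = 1/p = 1/(7/8) = 8/7.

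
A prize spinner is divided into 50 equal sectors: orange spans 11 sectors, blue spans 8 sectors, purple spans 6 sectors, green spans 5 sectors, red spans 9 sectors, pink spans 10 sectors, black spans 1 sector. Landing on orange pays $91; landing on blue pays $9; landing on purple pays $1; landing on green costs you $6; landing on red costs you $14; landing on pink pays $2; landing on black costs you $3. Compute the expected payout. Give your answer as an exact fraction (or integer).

E[payout] = (11/50)·91 + (8/50)·9 + (6/50)·1 + (5/50)·(-6) + (9/50)·(-14) + (10/50)·2 + (1/50)·(-3) = 94/5

94/5 dollars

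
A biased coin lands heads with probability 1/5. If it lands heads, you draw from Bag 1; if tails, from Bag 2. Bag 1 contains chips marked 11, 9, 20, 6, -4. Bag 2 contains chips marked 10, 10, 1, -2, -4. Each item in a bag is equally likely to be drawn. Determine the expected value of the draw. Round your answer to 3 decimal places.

4.080

E[X | Bag 1] = (11 + 9 + 20 + 6 − 4)/5 = 42/5
E[X | Bag 2] = (10 + 10 + 1 − 2 − 4)/5 = 3
E[X] = (1/5)·42/5 + (4/5)·3 = 102/25 ≈ 4.080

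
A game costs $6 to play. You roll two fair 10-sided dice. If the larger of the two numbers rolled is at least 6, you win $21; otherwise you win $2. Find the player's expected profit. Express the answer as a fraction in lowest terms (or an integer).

41/4 dollars

E[payout] = (1/4)·2 + (3/4)·21 = 65/4
Expected profit = 65/4 − 6 = 41/4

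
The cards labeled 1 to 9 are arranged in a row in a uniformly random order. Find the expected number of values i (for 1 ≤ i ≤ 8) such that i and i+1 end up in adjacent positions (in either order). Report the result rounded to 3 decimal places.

For each i ∈ {1,…,8}, let Xᵢ = 1 if i and i+1 are adjacent. P(Xᵢ=1) = 2·(9−1)!/9! = 2/9.
By linearity, E[ΣXᵢ] = (8)·(2/9) = 16/9.
≈ 1.778

1.778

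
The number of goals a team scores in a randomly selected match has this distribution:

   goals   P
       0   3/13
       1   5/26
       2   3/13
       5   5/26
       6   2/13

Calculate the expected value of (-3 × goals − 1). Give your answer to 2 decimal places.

-8.62

E[-3x-1] = (3/13)·(-1) + (5/26)·(-4) + (3/13)·(-7) + (5/26)·(-16) + (2/13)·(-19)
     = -112/13 ≈ -8.62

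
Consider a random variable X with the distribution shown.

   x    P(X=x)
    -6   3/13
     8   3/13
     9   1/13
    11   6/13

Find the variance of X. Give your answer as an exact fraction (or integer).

7830/169

E[X] = (3/13)·(-6) + (3/13)·8 + (1/13)·9 + (6/13)·11 = 81/13
E[X²] = (3/13)·36 + (3/13)·64 + (1/13)·81 + (6/13)·121 = 1107/13
Var(X) = 1107/13 − (81/13)² = 7830/169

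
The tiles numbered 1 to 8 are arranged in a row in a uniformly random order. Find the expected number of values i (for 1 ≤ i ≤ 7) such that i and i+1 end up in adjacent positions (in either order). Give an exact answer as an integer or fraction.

For each i ∈ {1,…,7}, let Xᵢ = 1 if i and i+1 are adjacent. P(Xᵢ=1) = 2·(8−1)!/8! = 2/8.
By linearity, E[ΣXᵢ] = (7)·(2/8) = 7/4.

7/4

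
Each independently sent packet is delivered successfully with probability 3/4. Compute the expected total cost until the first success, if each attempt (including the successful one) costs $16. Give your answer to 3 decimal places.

$21.333

E[#attempts] = 1/p = 4/3; E[cost] = 16·4/3 = 64/3.
≈ 21.333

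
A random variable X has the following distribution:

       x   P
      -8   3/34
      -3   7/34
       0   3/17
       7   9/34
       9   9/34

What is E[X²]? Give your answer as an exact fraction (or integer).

E[X²] = (3/34)·64 + (7/34)·9 + (3/17)·0 + (9/34)·49 + (9/34)·81
     = 1425/34

1425/34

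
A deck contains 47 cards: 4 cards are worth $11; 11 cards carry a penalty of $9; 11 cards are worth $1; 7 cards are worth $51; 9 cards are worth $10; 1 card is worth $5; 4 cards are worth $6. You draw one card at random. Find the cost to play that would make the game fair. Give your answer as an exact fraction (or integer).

432/47 dollars

E[payout] = (4/47)·11 + (11/47)·(-9) + (11/47)·1 + (7/47)·51 + (9/47)·10 + (1/47)·5 + (4/47)·6 = 432/47
Fair fee = E[payout] = 432/47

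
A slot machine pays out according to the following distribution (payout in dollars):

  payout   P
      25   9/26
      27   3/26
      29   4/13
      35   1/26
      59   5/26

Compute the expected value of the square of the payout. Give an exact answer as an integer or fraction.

16585/13

E[X²] = (9/26)·625 + (3/26)·729 + (4/13)·841 + (1/26)·1225 + (5/26)·3481
     = 16585/13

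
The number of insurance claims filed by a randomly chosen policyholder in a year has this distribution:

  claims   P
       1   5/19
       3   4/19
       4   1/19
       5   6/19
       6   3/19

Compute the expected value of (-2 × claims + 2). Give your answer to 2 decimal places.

-5.26

E[-2x+2] = (5/19)·0 + (4/19)·(-4) + (1/19)·(-6) + (6/19)·(-8) + (3/19)·(-10)
     = -100/19 ≈ -5.26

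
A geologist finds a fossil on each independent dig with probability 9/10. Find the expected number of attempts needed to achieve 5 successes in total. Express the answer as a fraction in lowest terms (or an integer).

50/9

By linearity (sum of 5 independent geometric waits), E[trials] = 5/p = 5/(9/10) = 50/9.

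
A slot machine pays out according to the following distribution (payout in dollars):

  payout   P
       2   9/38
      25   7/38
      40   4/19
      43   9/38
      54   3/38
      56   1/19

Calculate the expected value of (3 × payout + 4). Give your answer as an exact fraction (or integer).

E[3x+4] = (9/38)·10 + (7/38)·79 + (4/19)·124 + (9/38)·133 + (3/38)·166 + (1/19)·172
     = 1837/19

1837/19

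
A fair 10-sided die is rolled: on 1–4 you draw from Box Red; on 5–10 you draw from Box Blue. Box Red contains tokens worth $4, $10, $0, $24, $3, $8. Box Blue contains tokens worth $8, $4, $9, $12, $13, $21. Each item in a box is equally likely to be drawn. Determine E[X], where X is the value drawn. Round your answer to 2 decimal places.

$9.97

E[X | Box Red] = (4 + 10 + 0 + 24 + 3 + 8)/6 = 49/6
E[X | Box Blue] = (8 + 4 + 9 + 12 + 13 + 21)/6 = 67/6
E[X] = (2/5)·49/6 + (3/5)·67/6 = 299/30 ≈ 9.97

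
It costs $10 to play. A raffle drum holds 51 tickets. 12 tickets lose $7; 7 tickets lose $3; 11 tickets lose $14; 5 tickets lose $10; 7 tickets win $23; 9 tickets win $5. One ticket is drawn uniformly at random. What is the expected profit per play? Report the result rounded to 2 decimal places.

E[payout] = (12/51)·(-7) + (7/51)·(-3) + (11/51)·(-14) + (5/51)·(-10) + (7/51)·23 + (9/51)·5 = -103/51
Expected profit = -103/51 − 10 = -613/51 ≈ -$12.02

-$12.02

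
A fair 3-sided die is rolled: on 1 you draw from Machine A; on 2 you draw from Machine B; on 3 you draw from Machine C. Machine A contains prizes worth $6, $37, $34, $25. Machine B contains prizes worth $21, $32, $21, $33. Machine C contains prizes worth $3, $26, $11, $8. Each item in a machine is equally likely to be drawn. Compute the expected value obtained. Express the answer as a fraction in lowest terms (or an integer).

E[X | Machine A] = (6 + 37 + 34 + 25)/4 = 51/2
E[X | Machine B] = (21 + 32 + 21 + 33)/4 = 107/4
E[X | Machine C] = (3 + 26 + 11 + 8)/4 = 12
E[X] = (1/3)·51/2 + (1/3)·107/4 + (1/3)·12 = 257/12

257/12 dollars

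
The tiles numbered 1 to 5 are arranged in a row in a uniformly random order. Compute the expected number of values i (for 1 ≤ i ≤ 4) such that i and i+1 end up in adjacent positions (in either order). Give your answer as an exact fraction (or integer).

8/5

For each i ∈ {1,…,4}, let Xᵢ = 1 if i and i+1 are adjacent. P(Xᵢ=1) = 2·(5−1)!/5! = 2/5.
By linearity, E[ΣXᵢ] = (4)·(2/5) = 8/5.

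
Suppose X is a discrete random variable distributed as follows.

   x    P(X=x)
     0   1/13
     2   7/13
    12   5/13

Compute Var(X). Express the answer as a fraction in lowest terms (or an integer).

4248/169

E[X] = (1/13)·0 + (7/13)·2 + (5/13)·12 = 74/13
E[X²] = (1/13)·0 + (7/13)·4 + (5/13)·144 = 748/13
Var(X) = 748/13 − (74/13)² = 4248/169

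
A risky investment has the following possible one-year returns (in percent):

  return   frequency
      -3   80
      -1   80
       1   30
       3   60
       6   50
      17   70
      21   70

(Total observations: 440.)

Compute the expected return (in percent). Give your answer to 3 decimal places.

6.477

Total = 440, so P(return=-3) = 80/440, etc.
E[X] = (2/11)·(-3) + (2/11)·(-1) + (3/44)·1 + (3/22)·3 + (5/44)·6 + (7/44)·17 + (7/44)·21
     = 285/44 ≈ 6.477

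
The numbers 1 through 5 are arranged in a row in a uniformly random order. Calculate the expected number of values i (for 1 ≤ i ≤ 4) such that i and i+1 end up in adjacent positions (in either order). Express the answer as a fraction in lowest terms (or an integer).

8/5

For each i ∈ {1,…,4}, let Xᵢ = 1 if i and i+1 are adjacent. P(Xᵢ=1) = 2·(5−1)!/5! = 2/5.
By linearity, E[ΣXᵢ] = (4)·(2/5) = 8/5.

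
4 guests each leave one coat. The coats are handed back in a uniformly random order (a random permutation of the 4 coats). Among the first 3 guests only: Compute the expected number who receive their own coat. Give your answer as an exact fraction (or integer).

Let Xᵢ = 1 if person i gets their own coat. For each i, P(Xᵢ=1) = 1/4.
By linearity of expectation, E[X₁+…+X_3] = 3·(1/4) = 3/4.

3/4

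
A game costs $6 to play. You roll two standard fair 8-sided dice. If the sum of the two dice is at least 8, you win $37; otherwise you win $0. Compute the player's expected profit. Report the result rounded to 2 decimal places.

E[payout] = (21/64)·0 + (43/64)·37 = 1591/64
Expected profit = 1591/64 − 6 = 1207/64 ≈ $18.86

$18.86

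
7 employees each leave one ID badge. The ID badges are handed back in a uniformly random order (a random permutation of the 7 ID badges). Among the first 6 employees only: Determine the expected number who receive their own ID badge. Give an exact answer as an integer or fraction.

Let Xᵢ = 1 if person i gets their own ID badge. For each i, P(Xᵢ=1) = 1/7.
By linearity of expectation, E[X₁+…+X_6] = 6·(1/7) = 6/7.

6/7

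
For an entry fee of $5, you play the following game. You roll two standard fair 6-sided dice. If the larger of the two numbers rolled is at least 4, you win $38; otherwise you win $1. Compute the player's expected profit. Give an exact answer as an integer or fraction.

95/4 dollars

E[payout] = (1/4)·1 + (3/4)·38 = 115/4
Expected profit = 115/4 − 5 = 95/4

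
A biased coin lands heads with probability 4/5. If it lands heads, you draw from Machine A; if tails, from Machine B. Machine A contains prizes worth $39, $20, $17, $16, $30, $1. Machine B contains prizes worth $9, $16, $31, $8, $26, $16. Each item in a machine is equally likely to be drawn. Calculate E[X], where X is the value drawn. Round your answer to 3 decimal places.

$19.933

E[X | Machine A] = (39 + 20 + 17 + 16 + 30 + 1)/6 = 41/2
E[X | Machine B] = (9 + 16 + 31 + 8 + 26 + 16)/6 = 53/3
E[X] = (4/5)·41/2 + (1/5)·53/3 = 299/15 ≈ 19.933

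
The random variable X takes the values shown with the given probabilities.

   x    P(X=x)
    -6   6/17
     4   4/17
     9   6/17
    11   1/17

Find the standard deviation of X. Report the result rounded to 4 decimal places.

6.7208

E[X] = 45/17, E[X²] = 887/17
Var(X) = E[X²] − (E[X])² = 887/17 − 2025/289 = 13054/289
SD(X) = √(13054/289) ≈ 6.7208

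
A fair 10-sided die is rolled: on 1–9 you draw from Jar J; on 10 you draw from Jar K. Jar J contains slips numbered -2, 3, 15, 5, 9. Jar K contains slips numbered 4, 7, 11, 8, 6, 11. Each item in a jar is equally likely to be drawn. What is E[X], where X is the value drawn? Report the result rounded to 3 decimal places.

6.183

E[X | Jar J] = (-2 + 3 + 15 + 5 + 9)/5 = 6
E[X | Jar K] = (4 + 7 + 11 + 8 + 6 + 11)/6 = 47/6
E[X] = (9/10)·6 + (1/10)·47/6 = 371/60 ≈ 6.183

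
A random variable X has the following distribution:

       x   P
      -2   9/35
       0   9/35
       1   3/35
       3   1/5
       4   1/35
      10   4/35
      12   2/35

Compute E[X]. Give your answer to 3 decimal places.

2.114

E[X] = (9/35)·(-2) + (9/35)·0 + (3/35)·1 + (1/5)·3 + (1/35)·4 + (4/35)·10 + (2/35)·12
     = 74/35 ≈ 2.114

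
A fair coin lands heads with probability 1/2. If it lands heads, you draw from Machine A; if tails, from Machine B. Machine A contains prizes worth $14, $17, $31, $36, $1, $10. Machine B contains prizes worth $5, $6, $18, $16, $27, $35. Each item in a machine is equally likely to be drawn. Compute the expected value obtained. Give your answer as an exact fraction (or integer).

$18

E[X | Machine A] = (14 + 17 + 31 + 36 + 1 + 10)/6 = 109/6
E[X | Machine B] = (5 + 6 + 18 + 16 + 27 + 35)/6 = 107/6
E[X] = (1/2)·109/6 + (1/2)·107/6 = 18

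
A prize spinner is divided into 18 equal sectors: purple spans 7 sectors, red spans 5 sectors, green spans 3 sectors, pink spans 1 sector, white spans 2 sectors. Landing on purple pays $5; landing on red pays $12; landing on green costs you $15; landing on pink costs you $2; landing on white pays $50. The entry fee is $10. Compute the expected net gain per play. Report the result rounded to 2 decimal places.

-$1.78

E[payout] = (7/18)·5 + (5/18)·12 + (3/18)·(-15) + (1/18)·(-2) + (2/18)·50 = 74/9
Expected profit = 74/9 − 10 = -16/9 ≈ -$1.78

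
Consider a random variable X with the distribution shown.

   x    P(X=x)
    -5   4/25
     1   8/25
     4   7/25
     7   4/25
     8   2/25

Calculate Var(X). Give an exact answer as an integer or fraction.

E[X] = (4/25)·(-5) + (8/25)·1 + (7/25)·4 + (4/25)·7 + (2/25)·8 = 12/5
E[X²] = (4/25)·25 + (8/25)·1 + (7/25)·16 + (4/25)·49 + (2/25)·64 = 544/25
Var(X) = 544/25 − (12/5)² = 16

16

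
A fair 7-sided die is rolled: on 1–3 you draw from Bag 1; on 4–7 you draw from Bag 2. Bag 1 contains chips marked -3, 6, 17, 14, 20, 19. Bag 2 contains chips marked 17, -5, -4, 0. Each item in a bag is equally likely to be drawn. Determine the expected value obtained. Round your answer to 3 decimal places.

E[X | Bag 1] = (-3 + 6 + 17 + 14 + 20 + 19)/6 = 73/6
E[X | Bag 2] = (17 − 5 − 4 + 0)/4 = 2
E[X] = (3/7)·73/6 + (4/7)·2 = 89/14 ≈ 6.357

6.357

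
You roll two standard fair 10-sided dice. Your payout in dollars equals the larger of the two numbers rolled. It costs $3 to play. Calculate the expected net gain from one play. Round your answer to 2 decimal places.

$4.15

Distribution of the larger of the two numbers rolled: 1 w.p. 1/100, 2 w.p. 3/100, 3 w.p. 1/20, 4 w.p. 7/100, 5 w.p. 9/100, 6 w.p. 11/100, …
E[payout] = (1/100)·1 + (3/100)·2 + (1/20)·3 + (7/100)·4 + (9/100)·5 + (11/100)·6 + (13/100)·7 + (3/20)·8 + (17/100)·9 + (19/100)·10 = 143/20
Expected profit = 143/20 − 3 = 83/20 ≈ $4.15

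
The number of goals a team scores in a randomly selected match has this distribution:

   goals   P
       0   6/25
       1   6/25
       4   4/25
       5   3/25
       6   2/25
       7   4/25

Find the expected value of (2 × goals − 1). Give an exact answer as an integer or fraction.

129/25

E[2x-1] = (6/25)·(-1) + (6/25)·1 + (4/25)·7 + (3/25)·9 + (2/25)·11 + (4/25)·13
     = 129/25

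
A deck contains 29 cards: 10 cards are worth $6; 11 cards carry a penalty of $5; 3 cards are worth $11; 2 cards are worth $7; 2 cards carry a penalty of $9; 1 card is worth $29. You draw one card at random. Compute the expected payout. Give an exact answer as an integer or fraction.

63/29 dollars

E[payout] = (10/29)·6 + (11/29)·(-5) + (3/29)·11 + (2/29)·7 + (2/29)·(-9) + (1/29)·29 = 63/29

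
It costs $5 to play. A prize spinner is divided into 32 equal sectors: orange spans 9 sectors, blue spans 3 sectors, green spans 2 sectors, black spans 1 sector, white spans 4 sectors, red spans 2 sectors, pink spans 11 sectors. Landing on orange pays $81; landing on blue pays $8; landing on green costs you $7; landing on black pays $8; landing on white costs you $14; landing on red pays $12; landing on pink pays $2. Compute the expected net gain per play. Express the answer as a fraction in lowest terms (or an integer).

E[payout] = (9/32)·81 + (3/32)·8 + (2/32)·(-7) + (1/32)·8 + (4/32)·(-14) + (2/32)·12 + (11/32)·2 = 737/32
Expected profit = 737/32 − 5 = 577/32

577/32 dollars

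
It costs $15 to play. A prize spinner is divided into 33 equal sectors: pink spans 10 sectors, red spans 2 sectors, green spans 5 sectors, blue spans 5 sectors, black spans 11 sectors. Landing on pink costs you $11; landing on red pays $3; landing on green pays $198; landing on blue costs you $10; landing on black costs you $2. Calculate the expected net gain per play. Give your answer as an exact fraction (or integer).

E[payout] = (10/33)·(-11) + (2/33)·3 + (5/33)·198 + (5/33)·(-10) + (11/33)·(-2) = 74/3
Expected profit = 74/3 − 15 = 29/3

29/3 dollars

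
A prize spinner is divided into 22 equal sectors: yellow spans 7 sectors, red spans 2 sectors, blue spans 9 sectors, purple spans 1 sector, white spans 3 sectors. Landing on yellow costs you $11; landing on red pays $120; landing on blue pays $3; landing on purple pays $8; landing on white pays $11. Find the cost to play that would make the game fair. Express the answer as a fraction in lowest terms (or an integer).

E[payout] = (7/22)·(-11) + (2/22)·120 + (9/22)·3 + (1/22)·8 + (3/22)·11 = 21/2
Fair fee = E[payout] = 21/2

21/2 dollars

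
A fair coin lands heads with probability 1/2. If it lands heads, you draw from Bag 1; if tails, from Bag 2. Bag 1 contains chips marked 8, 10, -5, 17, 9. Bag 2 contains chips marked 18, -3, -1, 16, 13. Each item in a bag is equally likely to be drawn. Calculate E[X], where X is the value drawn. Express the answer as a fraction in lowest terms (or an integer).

E[X | Bag 1] = (8 + 10 − 5 + 17 + 9)/5 = 39/5
E[X | Bag 2] = (18 − 3 − 1 + 16 + 13)/5 = 43/5
E[X] = (1/2)·39/5 + (1/2)·43/5 = 41/5

41/5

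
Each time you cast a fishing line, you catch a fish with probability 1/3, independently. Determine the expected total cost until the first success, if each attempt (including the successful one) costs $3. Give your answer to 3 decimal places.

E[#attempts] = 1/p = 3; E[cost] = 3·3 = 9.
≈ 9.000

$9.000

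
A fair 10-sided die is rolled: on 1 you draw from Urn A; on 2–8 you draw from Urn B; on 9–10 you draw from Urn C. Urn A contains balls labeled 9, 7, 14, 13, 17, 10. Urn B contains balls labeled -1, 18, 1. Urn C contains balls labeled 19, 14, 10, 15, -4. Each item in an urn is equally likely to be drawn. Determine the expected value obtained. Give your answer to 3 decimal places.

E[X | Urn A] = (9 + 7 + 14 + 13 + 17 + 10)/6 = 35/3
E[X | Urn B] = (-1 + 18 + 1)/3 = 6
E[X | Urn C] = (19 + 14 + 10 + 15 − 4)/5 = 54/5
E[X] = (1/10)·35/3 + (7/10)·6 + (1/5)·54/5 = 1129/150 ≈ 7.527

7.527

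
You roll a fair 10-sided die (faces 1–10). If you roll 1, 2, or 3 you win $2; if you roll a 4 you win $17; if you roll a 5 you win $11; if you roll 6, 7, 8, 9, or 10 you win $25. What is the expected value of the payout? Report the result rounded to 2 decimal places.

$15.90

E[payout] = (3/10)·2 + (1/10)·11 + (1/10)·17 + (1/2)·25 = 159/10
≈ $15.90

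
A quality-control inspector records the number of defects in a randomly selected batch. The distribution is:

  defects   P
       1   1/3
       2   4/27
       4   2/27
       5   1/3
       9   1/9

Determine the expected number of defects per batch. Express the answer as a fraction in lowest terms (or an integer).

97/27

E[X] = (1/3)·1 + (4/27)·2 + (2/27)·4 + (1/3)·5 + (1/9)·9
     = 97/27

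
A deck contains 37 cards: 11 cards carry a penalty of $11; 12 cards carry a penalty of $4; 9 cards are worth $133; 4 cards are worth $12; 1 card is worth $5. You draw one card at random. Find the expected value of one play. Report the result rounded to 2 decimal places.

E[payout] = (11/37)·(-11) + (12/37)·(-4) + (9/37)·133 + (4/37)·12 + (1/37)·5 = 1081/37
≈ $29.22

$29.22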